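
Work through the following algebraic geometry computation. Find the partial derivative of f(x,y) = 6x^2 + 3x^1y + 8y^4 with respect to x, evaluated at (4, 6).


df/dx = 2*6*x^1 + 1*3*x^0*y
At (4,6): 2*6*4^1 + 1*3*4^0*6
= 48 + 18
= 66

66


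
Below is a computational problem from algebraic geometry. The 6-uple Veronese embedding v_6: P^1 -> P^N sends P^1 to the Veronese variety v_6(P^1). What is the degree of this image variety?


The Veronese variety v_6(P^1) has degree d^r.
d^r = 6^1 = 6

6


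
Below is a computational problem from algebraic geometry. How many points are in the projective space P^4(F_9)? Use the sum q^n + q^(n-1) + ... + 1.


P^4(F_9) has (q^(n+1) - 1)/(q - 1) points.
= 9^4 + 9^3 + 9^2 + 9^1 + 9^0
= 6561 + 729 + 81 + 9 + 1
= 7381

7381


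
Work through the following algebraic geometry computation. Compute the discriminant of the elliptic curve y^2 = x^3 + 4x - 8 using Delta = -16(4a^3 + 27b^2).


Compute each component:
4a^3 = 4*4^3 = 4*64 = 256
27b^2 = 27*(-8)^2 = 27*64 = 1728
4a^3 + 27b^2 = 256 + 1728 = 1984
Delta = -16*1984 = -31744

-31744


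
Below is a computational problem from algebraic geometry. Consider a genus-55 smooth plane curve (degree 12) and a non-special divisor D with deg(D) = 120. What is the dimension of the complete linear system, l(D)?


First, compute the genus of a smooth plane curve of degree 12:
g = (d-1)(d-2)/2 = (12-1)(12-2)/2 = 55
For a non-special divisor D (i.e., h^1(D) = 0), Riemann-Roch gives:
l(D) = deg(D) - g + 1
Since deg(D) = 120 >= 2g - 1 = 109, D is non-special.
l(D) = 120 - 55 + 1 = 66

66


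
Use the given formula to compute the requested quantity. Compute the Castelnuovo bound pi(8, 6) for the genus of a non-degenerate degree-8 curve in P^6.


Castelnuovo's bound: write d - 1 = m(r-1) + epsilon with 0 <= epsilon < r-1.
d - 1 = 8 - 1 = 7
r - 1 = 6 - 1 = 5
7 = 1*5 + 2, so m = 1, epsilon = 2
pi(d, r) = m(m-1)(r-1)/2 + m*epsilon
= 1*0*5/2 + 1*2
= 0/2 + 2
= 0 + 2 = 2

2


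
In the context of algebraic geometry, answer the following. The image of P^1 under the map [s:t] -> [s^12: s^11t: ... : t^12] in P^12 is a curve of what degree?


The rational normal curve in P^12 is the image of P^1 under the 12-uple Veronese.
A general hyperplane in P^12 pulls back to a degree-12 form on P^1, which has 12 zeros,
so the curve meets a general hyperplane in 12 points. Degree = 12.

12


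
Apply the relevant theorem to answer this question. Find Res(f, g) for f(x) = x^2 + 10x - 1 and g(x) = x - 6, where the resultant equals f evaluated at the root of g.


For Res(f, x - c), we evaluate f at x = c.
f(6) = 6^2 + 10*6 - 1
= 36 + 60 - 1
= 96 - 1 = 95
Res(f, g) = 95

95


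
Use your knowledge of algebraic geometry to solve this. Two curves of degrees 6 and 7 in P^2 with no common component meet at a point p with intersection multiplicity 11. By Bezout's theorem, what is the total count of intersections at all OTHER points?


By Bezout's theorem, the total intersection number is d1 * d2.
Total = 6 * 7 = 42
Intersection multiplicity at p = 11
Remaining intersections = 42 - 11 = 31

31


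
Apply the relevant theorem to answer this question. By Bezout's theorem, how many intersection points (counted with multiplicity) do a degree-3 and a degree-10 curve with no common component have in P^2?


Bezout's theorem states the intersection count equals the product of degrees.
Intersection count = 3 * 10 = 30

30


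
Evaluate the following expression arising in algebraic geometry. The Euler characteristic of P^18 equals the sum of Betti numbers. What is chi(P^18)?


The complex projective space P^18 has one cell in each even real dimension 0, 2, ..., 36.
The cohomology groups are H^{2k}(P^18) = Z for k = 0,...,18, and 0 otherwise.
Euler characteristic = sum of Betti numbers = 1 per even-dimensional cohomology group.
chi(P^18) = 18 + 1 = 19

19


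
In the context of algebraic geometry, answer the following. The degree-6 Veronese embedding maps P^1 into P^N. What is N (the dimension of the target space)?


The Veronese embedding v_d: P^n -> P^N maps each point to all
degree-d monomials in n+1 homogeneous coordinates.
N = C(n+d, d) - 1
N = C(1+6, 6) - 1
N = C(7, 6) - 1
C(7, 6) = 7
N = 7 - 1 = 6

6


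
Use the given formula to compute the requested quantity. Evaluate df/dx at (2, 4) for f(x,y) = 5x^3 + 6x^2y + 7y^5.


df/dx = 3*5*x^2 + 2*6*x^1*y
At (2,4): 3*5*2^2 + 2*6*2^1*4
= 60 + 96
= 156

156


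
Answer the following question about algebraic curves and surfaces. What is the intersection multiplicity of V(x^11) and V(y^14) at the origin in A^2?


The intersection multiplicity of V(x^a) and V(y^b) at the origin is:
I(O; V(x^11), V(y^14)) = dim_k(k[x,y]/(x^11, y^14))
A basis for k[x,y]/(x^11, y^14) is the set of monomials x^i * y^j
where 0 <= i < 11 and 0 <= j < 14.
The number of such monomials is 11 * 14 = 154

154


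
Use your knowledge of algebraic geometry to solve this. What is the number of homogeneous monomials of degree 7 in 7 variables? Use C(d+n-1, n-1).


The number of degree-7 monomials in 7 variables is C(d+n-1, n-1).
= C(7+7-1, 7-1) = C(13, 6)
= 1716

1716


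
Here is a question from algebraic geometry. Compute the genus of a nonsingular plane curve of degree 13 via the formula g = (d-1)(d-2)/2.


Using the genus formula for smooth plane curves:
g = (d-1)(d-2)/2
g = (13-1)(13-2)/2
g = 12*11/2
g = 132/2 = 66

66


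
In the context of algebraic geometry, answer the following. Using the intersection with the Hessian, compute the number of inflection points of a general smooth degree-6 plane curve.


For a general smooth plane curve C of degree d, the inflection points are
the intersection of C with its Hessian curve, which has degree 3(d-2).
By Bezout, the total intersection number is d * 3(d-2) = 6 * 12 = 72.
For a general curve every flex is ordinary, so each contributes
multiplicity 1 to C·Hess(C), and the number of distinct inflection
points is 3d(d-2).
Inflection points = 3*6*(6-2) = 3*6*4 = 72

72


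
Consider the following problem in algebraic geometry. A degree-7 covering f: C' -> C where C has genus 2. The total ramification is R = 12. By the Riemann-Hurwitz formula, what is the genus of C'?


Riemann-Hurwitz formula: 2g' - 2 = d(2g - 2) + R
Given: d = 7, g = 2, R = 12
2g' - 2 = 7*(2*2 - 2) + 12
2g' - 2 = 7*2 + 12
2g' - 2 = 14 + 12 = 26
2g' = 28
g' = 14

14


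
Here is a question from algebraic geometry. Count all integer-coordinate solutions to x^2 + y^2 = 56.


Systematically check integer values of x where x^2 <= 56.
For each valid x, check if 56 - x^2 is a perfect square.
Total integer solutions found: 0

0


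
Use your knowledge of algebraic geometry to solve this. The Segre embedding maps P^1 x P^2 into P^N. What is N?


The Segre embedding maps P^m x P^n into P^N via
all products of coordinates from each factor.
N = (m+1)(n+1) - 1
N = (1+1)(2+1) - 1
N = 2*3 - 1
N = 6 - 1 = 5

5


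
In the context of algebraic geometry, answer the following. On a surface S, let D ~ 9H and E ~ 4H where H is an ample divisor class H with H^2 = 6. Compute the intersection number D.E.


Using bilinearity of the intersection pairing on a surface S:
(aH).(bH) = ab * (H.H)
We have H^2 = 6.
D.E = (9H).(4H) = 9*4*6
= 36*6
= 216

216


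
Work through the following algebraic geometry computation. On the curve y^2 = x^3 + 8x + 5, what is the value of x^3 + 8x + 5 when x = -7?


Compute x^3 + 8x + 5 at x = -7:
x^3 = (-7)^3 = -343
8*x = 8*(-7) = -56
Sum: -343 - 56 + 5 = -394

-394


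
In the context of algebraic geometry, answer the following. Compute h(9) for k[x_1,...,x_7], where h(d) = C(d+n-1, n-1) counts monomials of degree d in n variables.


The Hilbert function for the polynomial ring in 7 variables is:
h(d) = C(d+n-1, n-1)
h(9) = C(9+7-1, 7-1) = C(15, 6)
= 15! / (6! * 9!)
= 5005

5005


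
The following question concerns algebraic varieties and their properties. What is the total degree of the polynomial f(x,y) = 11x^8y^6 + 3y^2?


Examine each term for its total degree (sum of exponents).
  Term '11x^8y^6' has total degree 8+6 = 14.
  Term '3y^2' has total degree 0+2 = 2.
The maximum total degree among all terms is 14.

14


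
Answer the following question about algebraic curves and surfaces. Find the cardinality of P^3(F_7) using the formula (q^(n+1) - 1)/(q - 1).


P^3(F_7) has (q^(n+1) - 1)/(q - 1) points.
= 7^3 + 7^2 + 7^1 + 7^0
= 343 + 49 + 7 + 1
= 400

400


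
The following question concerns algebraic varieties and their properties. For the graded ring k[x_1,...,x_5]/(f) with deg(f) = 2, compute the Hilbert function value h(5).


For R = k[x_1,...,x_n]/(f) with f homogeneous of degree e:
The Hilbert series is (1 - t^e)/(1 - t)^n.
So h(d) = C(d+n-1, n-1) - C(d-e+n-1, n-1) for d >= e.
With n=5, e=2, d=5:
C(5+5-1, 5-1) = C(9, 4) = 126
C(5-2+5-1, 5-1) = C(7, 4) = 35
h(5) = 126 - 35 = 91

91


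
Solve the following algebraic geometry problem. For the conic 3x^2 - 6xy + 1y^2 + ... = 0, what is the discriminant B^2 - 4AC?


The discriminant of a conic Ax^2 + Bxy + Cy^2 + ... = 0 is B^2 - 4AC.
B^2 = (-6)^2 = 36
4AC = 4*3*1 = 12
Discriminant = 36 - 12 = 24

24


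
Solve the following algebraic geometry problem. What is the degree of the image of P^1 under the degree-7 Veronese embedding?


The Veronese variety v_7(P^1) has degree d^r.
d^r = 7^1 = 7

7


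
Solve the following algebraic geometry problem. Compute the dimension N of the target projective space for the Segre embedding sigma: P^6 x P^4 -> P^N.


The Segre embedding maps P^m x P^n into P^N via
all products of coordinates from each factor.
N = (m+1)(n+1) - 1
N = (6+1)(4+1) - 1
N = 7*5 - 1
N = 35 - 1 = 34

34


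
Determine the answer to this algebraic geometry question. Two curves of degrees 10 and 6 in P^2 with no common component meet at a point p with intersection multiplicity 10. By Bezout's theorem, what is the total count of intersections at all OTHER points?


By Bezout's theorem, the total intersection number is d1 * d2.
Total = 10 * 6 = 60
Intersection multiplicity at p = 10
Remaining intersections = 60 - 10 = 50

50


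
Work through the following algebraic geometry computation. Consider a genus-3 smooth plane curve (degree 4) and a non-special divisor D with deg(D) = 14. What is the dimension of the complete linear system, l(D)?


First, compute the genus of a smooth plane curve of degree 4:
g = (d-1)(d-2)/2 = (4-1)(4-2)/2 = 3
For a non-special divisor D (i.e., h^1(D) = 0), Riemann-Roch gives:
l(D) = deg(D) - g + 1
Since deg(D) = 14 >= 2g - 1 = 5, D is non-special.
l(D) = 14 - 3 + 1 = 12

12


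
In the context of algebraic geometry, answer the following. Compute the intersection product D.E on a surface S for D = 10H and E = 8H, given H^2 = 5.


Using bilinearity of the intersection pairing on a surface S:
(aH).(bH) = ab * (H.H)
We have H^2 = 5.
D.E = (10H).(8H) = 10*8*5
= 80*5
= 400

400


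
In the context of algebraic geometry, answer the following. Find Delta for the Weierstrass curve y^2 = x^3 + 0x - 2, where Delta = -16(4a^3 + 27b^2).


Compute each component:
4a^3 = 4*0^3 = 4*0 = 0
27b^2 = 27*(-2)^2 = 27*4 = 108
4a^3 + 27b^2 = 0 + 108 = 108
Delta = -16*108 = -1728

-1728


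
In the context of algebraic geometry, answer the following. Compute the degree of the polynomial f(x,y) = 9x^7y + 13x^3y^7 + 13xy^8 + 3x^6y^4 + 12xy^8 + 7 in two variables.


Examine each term for its total degree (sum of exponents).
  Term '9x^7y' has total degree 7+1 = 8.
  Term '13x^3y^7' has total degree 3+7 = 10.
  Term '13xy^8' has total degree 1+8 = 9.
  Term '3x^6y^4' has total degree 6+4 = 10.
  Term '12xy^8' has total degree 1+8 = 9.
  Term '7' has total degree 0+0 = 0.
The maximum total degree among all terms is 10.

10


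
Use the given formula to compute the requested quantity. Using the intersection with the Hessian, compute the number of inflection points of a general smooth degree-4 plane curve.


For a general smooth plane curve C of degree d, the inflection points are
the intersection of C with its Hessian curve, which has degree 3(d-2).
By Bezout, the total intersection number is d * 3(d-2) = 4 * 6 = 24.
For a general curve every flex is ordinary, so each contributes
multiplicity 1 to C·Hess(C), and the number of distinct inflection
points is 3d(d-2).
Inflection points = 3*4*(4-2) = 3*4*2 = 24

24


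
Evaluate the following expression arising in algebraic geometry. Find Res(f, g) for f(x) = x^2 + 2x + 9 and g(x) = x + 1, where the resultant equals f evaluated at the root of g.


For Res(f, x - c), we evaluate f at x = c.
f(-1) = (-1)^2 + 2*(-1) + 9
= 1 - 2 + 9
= -1 + 9 = 8
Res(f, g) = 8

8


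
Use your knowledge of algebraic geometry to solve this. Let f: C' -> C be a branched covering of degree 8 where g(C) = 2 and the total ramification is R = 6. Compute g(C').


Riemann-Hurwitz formula: 2g' - 2 = d(2g - 2) + R
Given: d = 8, g = 2, R = 6
2g' - 2 = 8*(2*2 - 2) + 6
2g' - 2 = 8*2 + 6
2g' - 2 = 16 + 6 = 22
2g' = 24
g' = 12

12


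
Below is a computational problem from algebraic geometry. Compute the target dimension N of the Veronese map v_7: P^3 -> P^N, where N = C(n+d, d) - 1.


The Veronese embedding v_d: P^n -> P^N maps each point to all
degree-d monomials in n+1 homogeneous coordinates.
N = C(n+d, d) - 1
N = C(3+7, 7) - 1
N = C(10, 7) - 1
C(10, 7) = 120
N = 120 - 1 = 119

119


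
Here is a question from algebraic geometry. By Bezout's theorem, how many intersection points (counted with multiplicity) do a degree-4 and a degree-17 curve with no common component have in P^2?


Bezout's theorem states the intersection count equals the product of degrees.
Intersection count = 4 * 17 = 68

68


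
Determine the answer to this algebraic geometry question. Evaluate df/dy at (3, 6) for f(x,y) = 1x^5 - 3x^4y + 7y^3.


df/dy = (-3)*x^4 + 3*7*y^2
At (3,6): (-3)*3^4 + 3*7*6^2
= -243 + 756
= 513

513


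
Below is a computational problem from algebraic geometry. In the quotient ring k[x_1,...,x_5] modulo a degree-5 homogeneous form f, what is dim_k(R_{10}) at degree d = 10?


For R = k[x_1,...,x_n]/(f) with f homogeneous of degree e:
The Hilbert series is (1 - t^e)/(1 - t)^n.
So h(d) = C(d+n-1, n-1) - C(d-e+n-1, n-1) for d >= e.
With n=5, e=5, d=10:
C(10+5-1, 5-1) = C(14, 4) = 1001
C(10-5+5-1, 5-1) = C(9, 4) = 126
h(10) = 1001 - 126 = 875

875


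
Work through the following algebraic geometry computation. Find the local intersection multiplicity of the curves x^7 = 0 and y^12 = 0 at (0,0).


The intersection multiplicity of V(x^a) and V(y^b) at the origin is:
I(O; V(x^7), V(y^12)) = dim_k(k[x,y]/(x^7, y^12))
A basis for k[x,y]/(x^7, y^12) is the set of monomials x^i * y^j
where 0 <= i < 7 and 0 <= j < 12.
The number of such monomials is 7 * 12 = 84

84


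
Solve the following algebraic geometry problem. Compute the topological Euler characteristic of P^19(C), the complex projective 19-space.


The complex projective space P^19 has one cell in each even real dimension 0, 2, ..., 38.
The cohomology groups are H^{2k}(P^19) = Z for k = 0,...,19, and 0 otherwise.
Euler characteristic = sum of Betti numbers = 1 per even-dimensional cohomology group.
chi(P^19) = 19 + 1 = 20

20


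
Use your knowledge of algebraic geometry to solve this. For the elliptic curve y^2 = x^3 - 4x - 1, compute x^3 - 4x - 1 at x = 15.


Compute x^3 - 4x - 1 at x = 15:
x^3 = 15^3 = 3375
(-4)*x = (-4)*15 = -60
Sum: 3375 - 60 - 1 = 3314

3314


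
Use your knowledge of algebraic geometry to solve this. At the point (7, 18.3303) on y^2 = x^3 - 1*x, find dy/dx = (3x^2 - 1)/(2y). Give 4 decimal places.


Using implicit differentiation of y^2 = x^3 - 1*x:
2y * dy/dx = 3x^2 - 1
dy/dx = (3x^2 - 1)/(2y)
Numerator: 3*7^2 - 1 = 146
Denominator: 2*18.3303 = 36.6606
dy/dx = 146/36.6606 = 3.9825

3.9825


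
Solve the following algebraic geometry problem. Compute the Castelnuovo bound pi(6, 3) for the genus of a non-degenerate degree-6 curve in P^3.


Castelnuovo's bound: write d - 1 = m(r-1) + epsilon with 0 <= epsilon < r-1.
d - 1 = 6 - 1 = 5
r - 1 = 3 - 1 = 2
5 = 2*2 + 1, so m = 2, epsilon = 1
pi(d, r) = m(m-1)(r-1)/2 + m*epsilon
= 2*1*2/2 + 2*1
= 4/2 + 2
= 2 + 2 = 4

4


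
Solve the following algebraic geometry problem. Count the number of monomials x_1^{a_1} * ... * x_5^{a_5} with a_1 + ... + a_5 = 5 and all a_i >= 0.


The number of degree-5 monomials in 5 variables is C(d+n-1, n-1).
= C(5+5-1, 5-1) = C(9, 4)
= 126

126


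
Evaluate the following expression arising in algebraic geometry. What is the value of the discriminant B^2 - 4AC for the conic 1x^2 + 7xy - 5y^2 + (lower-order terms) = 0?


The discriminant of a conic Ax^2 + Bxy + Cy^2 + ... = 0 is B^2 - 4AC.
B^2 = 7^2 = 49
4AC = 4*1*(-5) = -20
Discriminant = 49 + 20 = 69

69


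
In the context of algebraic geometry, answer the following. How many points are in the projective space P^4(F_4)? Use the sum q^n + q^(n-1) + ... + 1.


P^4(F_4) has (q^(n+1) - 1)/(q - 1) points.
= 4^4 + 4^3 + 4^2 + 4^1 + 4^0
= 256 + 64 + 16 + 4 + 1
= 341

341


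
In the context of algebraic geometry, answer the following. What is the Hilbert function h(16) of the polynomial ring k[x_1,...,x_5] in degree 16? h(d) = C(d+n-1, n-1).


The Hilbert function for the polynomial ring in 5 variables is:
h(d) = C(d+n-1, n-1)
h(16) = C(16+5-1, 5-1) = C(20, 4)
= 20! / (4! * 16!)
= 4845

4845


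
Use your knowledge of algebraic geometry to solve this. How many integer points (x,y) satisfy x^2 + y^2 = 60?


Systematically check integer values of x where x^2 <= 60.
For each valid x, check if 60 - x^2 is a perfect square.
Total integer solutions found: 0

0


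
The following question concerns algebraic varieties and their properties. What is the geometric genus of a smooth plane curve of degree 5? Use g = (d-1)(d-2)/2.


Using the genus formula for smooth plane curves:
g = (d-1)(d-2)/2
g = (5-1)(5-2)/2
g = 4*3/2
g = 12/2 = 6

6


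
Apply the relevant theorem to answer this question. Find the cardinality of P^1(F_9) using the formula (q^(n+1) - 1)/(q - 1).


P^1(F_9) has (q^(n+1) - 1)/(q - 1) points.
= 9^1 + 9^0
= 9 + 1
= 10

10


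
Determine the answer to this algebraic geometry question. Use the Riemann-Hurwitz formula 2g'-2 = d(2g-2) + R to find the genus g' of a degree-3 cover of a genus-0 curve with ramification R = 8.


Riemann-Hurwitz formula: 2g' - 2 = d(2g - 2) + R
Given: d = 3, g = 0, R = 8
2g' - 2 = 3*(2*0 - 2) + 8
2g' - 2 = 3*(-2) + 8
2g' - 2 = -6 + 8 = 2
2g' = 4
g' = 2

2


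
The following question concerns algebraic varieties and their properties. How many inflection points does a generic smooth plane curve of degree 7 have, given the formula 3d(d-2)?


For a general smooth plane curve C of degree d, the inflection points are
the intersection of C with its Hessian curve, which has degree 3(d-2).
By Bezout, the total intersection number is d * 3(d-2) = 7 * 15 = 105.
For a general curve every flex is ordinary, so each contributes
multiplicity 1 to C·Hess(C), and the number of distinct inflection
points is 3d(d-2).
Inflection points = 3*7*(7-2) = 3*7*5 = 105

105


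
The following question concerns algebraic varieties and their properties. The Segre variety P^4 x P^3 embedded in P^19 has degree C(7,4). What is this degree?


The degree of the Segre variety P^4 x P^3 is C(m+n, m).
= C(7, 4)
= 35

35


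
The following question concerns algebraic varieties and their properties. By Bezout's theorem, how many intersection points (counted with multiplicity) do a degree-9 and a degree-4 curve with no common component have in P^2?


Bezout's theorem states the intersection count equals the product of degrees.
Intersection count = 9 * 4 = 36

36


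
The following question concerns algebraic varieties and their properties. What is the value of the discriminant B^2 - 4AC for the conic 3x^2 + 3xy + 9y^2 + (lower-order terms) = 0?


The discriminant of a conic Ax^2 + Bxy + Cy^2 + ... = 0 is B^2 - 4AC.
B^2 = 3^2 = 9
4AC = 4*3*9 = 108
Discriminant = 9 - 108 = -99

-99


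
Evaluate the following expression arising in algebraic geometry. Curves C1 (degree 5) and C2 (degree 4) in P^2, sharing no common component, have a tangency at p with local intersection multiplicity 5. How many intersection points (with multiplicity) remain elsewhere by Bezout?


By Bezout's theorem, the total intersection number is d1 * d2.
Total = 5 * 4 = 20
Intersection multiplicity at p = 5
Remaining intersections = 20 - 5 = 15

15


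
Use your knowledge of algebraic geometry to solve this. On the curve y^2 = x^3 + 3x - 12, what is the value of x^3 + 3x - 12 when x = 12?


Compute x^3 + 3x - 12 at x = 12:
x^3 = 12^3 = 1728
3*x = 3*12 = 36
Sum: 1728 + 36 - 12 = 1752

1752


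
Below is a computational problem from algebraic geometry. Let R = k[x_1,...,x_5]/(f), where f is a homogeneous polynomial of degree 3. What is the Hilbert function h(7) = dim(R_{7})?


For R = k[x_1,...,x_n]/(f) with f homogeneous of degree e:
The Hilbert series is (1 - t^e)/(1 - t)^n.
So h(d) = C(d+n-1, n-1) - C(d-e+n-1, n-1) for d >= e.
With n=5, e=3, d=7:
C(7+5-1, 5-1) = C(11, 4) = 330
C(7-3+5-1, 5-1) = C(8, 4) = 70
h(7) = 330 - 70 = 260

260


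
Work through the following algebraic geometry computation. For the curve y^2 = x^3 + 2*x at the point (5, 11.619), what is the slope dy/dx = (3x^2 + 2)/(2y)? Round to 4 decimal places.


Using implicit differentiation of y^2 = x^3 + 2*x:
2y * dy/dx = 3x^2 + 2
dy/dx = (3x^2 + 2)/(2y)
Numerator: 3*5^2 + 2 = 77
Denominator: 2*11.619 = 23.238
dy/dx = 77/23.238 = 3.3135

3.3135


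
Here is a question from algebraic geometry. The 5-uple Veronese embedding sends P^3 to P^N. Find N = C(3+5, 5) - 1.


The Veronese embedding v_d: P^n -> P^N maps each point to all
degree-d monomials in n+1 homogeneous coordinates.
N = C(n+d, d) - 1
N = C(3+5, 5) - 1
N = C(8, 5) - 1
C(8, 5) = 56
N = 56 - 1 = 55

55


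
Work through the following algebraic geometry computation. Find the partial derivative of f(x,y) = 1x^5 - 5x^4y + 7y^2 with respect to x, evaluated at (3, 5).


df/dx = 5*1*x^4 + 4*(-5)*x^3*y
At (3,5): 5*1*3^4 + 4*(-5)*3^3*5
= 405 - 2700
= -2295

-2295


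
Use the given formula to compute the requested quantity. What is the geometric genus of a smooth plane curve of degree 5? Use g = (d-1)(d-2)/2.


Using the genus formula for smooth plane curves:
g = (d-1)(d-2)/2
g = (5-1)(5-2)/2
g = 4*3/2
g = 12/2 = 6

6


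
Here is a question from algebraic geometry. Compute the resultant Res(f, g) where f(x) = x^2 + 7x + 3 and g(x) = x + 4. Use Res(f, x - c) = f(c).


For Res(f, x - c), we evaluate f at x = c.
f(-4) = (-4)^2 + 7*(-4) + 3
= 16 - 28 + 3
= -12 + 3 = -9
Res(f, g) = -9

-9


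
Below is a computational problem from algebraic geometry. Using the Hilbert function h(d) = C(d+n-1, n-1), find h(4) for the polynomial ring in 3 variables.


The Hilbert function for the polynomial ring in 3 variables is:
h(d) = C(d+n-1, n-1)
h(4) = C(4+3-1, 3-1) = C(6, 2)
= 6! / (2! * 4!)
= 15

15


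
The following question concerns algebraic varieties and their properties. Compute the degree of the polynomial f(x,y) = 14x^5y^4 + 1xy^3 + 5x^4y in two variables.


Examine each term for its total degree (sum of exponents).
  Term '14x^5y^4' has total degree 5+4 = 9.
  Term '1xy^3' has total degree 1+3 = 4.
  Term '5x^4y' has total degree 4+1 = 5.
The maximum total degree among all terms is 9.

9


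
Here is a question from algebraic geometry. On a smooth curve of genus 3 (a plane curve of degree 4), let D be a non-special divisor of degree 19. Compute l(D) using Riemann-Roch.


First, compute the genus of a smooth plane curve of degree 4:
g = (d-1)(d-2)/2 = (4-1)(4-2)/2 = 3
For a non-special divisor D (i.e., h^1(D) = 0), Riemann-Roch gives:
l(D) = deg(D) - g + 1
Since deg(D) = 19 >= 2g - 1 = 5, D is non-special.
l(D) = 19 - 3 + 1 = 17

17


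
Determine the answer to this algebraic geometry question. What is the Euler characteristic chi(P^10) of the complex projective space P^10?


The complex projective space P^10 has one cell in each even real dimension 0, 2, ..., 20.
The cohomology groups are H^{2k}(P^10) = Z for k = 0,...,10, and 0 otherwise.
Euler characteristic = sum of Betti numbers = 1 per even-dimensional cohomology group.
chi(P^10) = 10 + 1 = 11

11


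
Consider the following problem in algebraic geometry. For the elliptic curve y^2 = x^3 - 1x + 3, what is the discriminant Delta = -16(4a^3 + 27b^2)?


Compute each component:
4a^3 = 4*(-1)^3 = 4*(-1) = -4
27b^2 = 27*3^2 = 27*9 = 243
4a^3 + 27b^2 = -4 + 243 = 239
Delta = -16*239 = -3824

-3824


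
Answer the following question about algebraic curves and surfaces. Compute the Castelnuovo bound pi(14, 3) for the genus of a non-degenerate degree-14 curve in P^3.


Castelnuovo's bound: write d - 1 = m(r-1) + epsilon with 0 <= epsilon < r-1.
d - 1 = 14 - 1 = 13
r - 1 = 3 - 1 = 2
13 = 6*2 + 1, so m = 6, epsilon = 1
pi(d, r) = m(m-1)(r-1)/2 + m*epsilon
= 6*5*2/2 + 6*1
= 60/2 + 6
= 30 + 6 = 36

36


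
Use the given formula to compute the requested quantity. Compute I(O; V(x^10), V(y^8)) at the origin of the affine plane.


The intersection multiplicity of V(x^a) and V(y^b) at the origin is:
I(O; V(x^10), V(y^8)) = dim_k(k[x,y]/(x^10, y^8))
A basis for k[x,y]/(x^10, y^8) is the set of monomials x^i * y^j
where 0 <= i < 10 and 0 <= j < 8.
The number of such monomials is 10 * 8 = 80

80


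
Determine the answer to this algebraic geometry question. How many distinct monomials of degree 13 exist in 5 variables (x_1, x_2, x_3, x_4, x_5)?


The number of degree-13 monomials in 5 variables is C(d+n-1, n-1).
= C(13+5-1, 5-1) = C(17, 4)
= 2380

2380


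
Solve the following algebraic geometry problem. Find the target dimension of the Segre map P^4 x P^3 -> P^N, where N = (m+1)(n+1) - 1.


The Segre embedding maps P^m x P^n into P^N via
all products of coordinates from each factor.
N = (m+1)(n+1) - 1
N = (4+1)(3+1) - 1
N = 5*4 - 1
N = 20 - 1 = 19

19


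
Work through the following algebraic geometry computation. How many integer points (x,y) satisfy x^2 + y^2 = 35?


Systematically check integer values of x where x^2 <= 35.
For each valid x, check if 35 - x^2 is a perfect square.
Total integer solutions found: 0

0


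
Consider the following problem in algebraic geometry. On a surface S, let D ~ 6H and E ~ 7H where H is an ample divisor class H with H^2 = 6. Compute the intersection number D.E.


Using bilinearity of the intersection pairing on a surface S:
(aH).(bH) = ab * (H.H)
We have H^2 = 6.
D.E = (6H).(7H) = 6*7*6
= 42*6
= 252

252


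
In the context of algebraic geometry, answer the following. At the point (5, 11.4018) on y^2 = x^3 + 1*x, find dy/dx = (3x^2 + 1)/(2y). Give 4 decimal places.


Using implicit differentiation of y^2 = x^3 + 1*x:
2y * dy/dx = 3x^2 + 1
dy/dx = (3x^2 + 1)/(2y)
Numerator: 3*5^2 + 1 = 76
Denominator: 2*11.4018 = 22.8036
dy/dx = 76/22.8036 = 3.3328

3.3328


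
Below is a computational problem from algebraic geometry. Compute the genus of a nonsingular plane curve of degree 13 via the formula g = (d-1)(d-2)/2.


Using the genus formula for smooth plane curves:
g = (d-1)(d-2)/2
g = (13-1)(13-2)/2
g = 12*11/2
g = 132/2 = 66

66


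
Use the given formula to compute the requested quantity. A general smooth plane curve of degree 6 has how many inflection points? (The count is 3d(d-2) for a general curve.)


For a general smooth plane curve C of degree d, the inflection points are
the intersection of C with its Hessian curve, which has degree 3(d-2).
By Bezout, the total intersection number is d * 3(d-2) = 6 * 12 = 72.
For a general curve every flex is ordinary, so each contributes
multiplicity 1 to C·Hess(C), and the number of distinct inflection
points is 3d(d-2).
Inflection points = 3*6*(6-2) = 3*6*4 = 72

72


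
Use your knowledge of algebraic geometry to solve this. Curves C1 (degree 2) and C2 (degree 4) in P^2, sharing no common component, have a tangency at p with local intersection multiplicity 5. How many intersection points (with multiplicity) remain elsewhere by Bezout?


By Bezout's theorem, the total intersection number is d1 * d2.
Total = 2 * 4 = 8
Intersection multiplicity at p = 5
Remaining intersections = 8 - 5 = 3

3


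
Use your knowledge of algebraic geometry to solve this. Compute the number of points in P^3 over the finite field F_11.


P^3(F_11) has (q^(n+1) - 1)/(q - 1) points.
= 11^3 + 11^2 + 11^1 + 11^0
= 1331 + 121 + 11 + 1
= 1464

1464


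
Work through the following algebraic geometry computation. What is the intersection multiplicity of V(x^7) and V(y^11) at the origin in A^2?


The intersection multiplicity of V(x^a) and V(y^b) at the origin is:
I(O; V(x^7), V(y^11)) = dim_k(k[x,y]/(x^7, y^11))
A basis for k[x,y]/(x^7, y^11) is the set of monomials x^i * y^j
where 0 <= i < 7 and 0 <= j < 11.
The number of such monomials is 7 * 11 = 77

77


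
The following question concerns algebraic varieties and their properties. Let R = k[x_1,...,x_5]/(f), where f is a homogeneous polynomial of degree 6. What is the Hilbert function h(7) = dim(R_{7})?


For R = k[x_1,...,x_n]/(f) with f homogeneous of degree e:
The Hilbert series is (1 - t^e)/(1 - t)^n.
So h(d) = C(d+n-1, n-1) - C(d-e+n-1, n-1) for d >= e.
With n=5, e=6, d=7:
C(7+5-1, 5-1) = C(11, 4) = 330
C(7-6+5-1, 5-1) = C(5, 4) = 5
h(7) = 330 - 5 = 325

325


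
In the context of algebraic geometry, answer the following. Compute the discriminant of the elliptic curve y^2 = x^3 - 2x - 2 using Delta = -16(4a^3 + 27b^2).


Compute each component:
4a^3 = 4*(-2)^3 = 4*(-8) = -32
27b^2 = 27*(-2)^2 = 27*4 = 108
4a^3 + 27b^2 = -32 + 108 = 76
Delta = -16*76 = -1216

-1216


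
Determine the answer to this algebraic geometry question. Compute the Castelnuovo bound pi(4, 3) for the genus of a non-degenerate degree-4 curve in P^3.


Castelnuovo's bound: write d - 1 = m(r-1) + epsilon with 0 <= epsilon < r-1.
d - 1 = 4 - 1 = 3
r - 1 = 3 - 1 = 2
3 = 1*2 + 1, so m = 1, epsilon = 1
pi(d, r) = m(m-1)(r-1)/2 + m*epsilon
= 1*0*2/2 + 1*1
= 0/2 + 1
= 0 + 1 = 1

1


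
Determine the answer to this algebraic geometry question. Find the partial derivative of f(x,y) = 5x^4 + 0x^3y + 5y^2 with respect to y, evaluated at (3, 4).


df/dy = 0*x^3 + 2*5*y^1
At (3,4): 0*3^3 + 2*5*4^1
= 0 + 40
= 40

40


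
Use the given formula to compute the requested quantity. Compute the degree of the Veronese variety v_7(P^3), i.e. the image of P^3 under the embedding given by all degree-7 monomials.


The Veronese variety v_7(P^3) has degree d^r.
d^r = 7^3 = 343

343


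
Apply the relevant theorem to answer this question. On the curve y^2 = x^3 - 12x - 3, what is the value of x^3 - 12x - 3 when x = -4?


Compute x^3 - 12x - 3 at x = -4:
x^3 = (-4)^3 = -64
(-12)*x = (-12)*(-4) = 48
Sum: -64 + 48 - 3 = -19

-19


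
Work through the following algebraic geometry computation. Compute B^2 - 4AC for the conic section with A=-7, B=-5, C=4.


The discriminant of a conic Ax^2 + Bxy + Cy^2 + ... = 0 is B^2 - 4AC.
B^2 = (-5)^2 = 25
4AC = 4*(-7)*4 = -112
Discriminant = 25 + 112 = 137

137


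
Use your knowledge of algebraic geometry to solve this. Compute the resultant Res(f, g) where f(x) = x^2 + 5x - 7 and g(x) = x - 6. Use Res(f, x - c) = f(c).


For Res(f, x - c), we evaluate f at x = c.
f(6) = 6^2 + 5*6 - 7
= 36 + 30 - 7
= 66 - 7 = 59
Res(f, g) = 59

59


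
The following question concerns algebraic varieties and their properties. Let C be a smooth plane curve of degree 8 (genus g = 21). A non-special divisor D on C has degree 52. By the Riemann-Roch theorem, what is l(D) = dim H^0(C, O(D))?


First, compute the genus of a smooth plane curve of degree 8:
g = (d-1)(d-2)/2 = (8-1)(8-2)/2 = 21
For a non-special divisor D (i.e., h^1(D) = 0), Riemann-Roch gives:
l(D) = deg(D) - g + 1
Since deg(D) = 52 >= 2g - 1 = 41, D is non-special.
l(D) = 52 - 21 + 1 = 32

32


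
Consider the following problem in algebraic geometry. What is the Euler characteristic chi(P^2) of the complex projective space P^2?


The complex projective space P^2 has one cell in each even real dimension 0, 2, ..., 4.
The cohomology groups are H^{2k}(P^2) = Z for k = 0,...,2, and 0 otherwise.
Euler characteristic = sum of Betti numbers = 1 per even-dimensional cohomology group.
chi(P^2) = 2 + 1 = 3

3


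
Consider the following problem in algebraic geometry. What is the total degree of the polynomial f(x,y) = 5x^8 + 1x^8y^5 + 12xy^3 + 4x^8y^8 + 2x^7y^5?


Examine each term for its total degree (sum of exponents).
  Term '5x^8' has total degree 8+0 = 8.
  Term '1x^8y^5' has total degree 8+5 = 13.
  Term '12xy^3' has total degree 1+3 = 4.
  Term '4x^8y^8' has total degree 8+8 = 16.
  Term '2x^7y^5' has total degree 7+5 = 12.
The maximum total degree among all terms is 16.

16


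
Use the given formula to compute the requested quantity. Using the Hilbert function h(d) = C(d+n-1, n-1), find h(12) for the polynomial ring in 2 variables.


The Hilbert function for the polynomial ring in 2 variables is:
h(d) = C(d+n-1, n-1)
h(12) = C(12+2-1, 2-1) = C(13, 1)
= 13! / (1! * 12!)
= 13

13


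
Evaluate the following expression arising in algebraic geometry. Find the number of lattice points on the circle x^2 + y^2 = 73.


Systematically check integer values of x where x^2 <= 73.
For each valid x, check if 73 - x^2 is a perfect square.
x=3: 73 - 9 = 64, sqrt = 8 (valid)
x=8: 73 - 64 = 9, sqrt = 3 (valid)
Total integer solutions found: 8

8


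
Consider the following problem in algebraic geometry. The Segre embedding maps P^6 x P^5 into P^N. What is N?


The Segre embedding maps P^m x P^n into P^N via
all products of coordinates from each factor.
N = (m+1)(n+1) - 1
N = (6+1)(5+1) - 1
N = 7*6 - 1
N = 42 - 1 = 41

41


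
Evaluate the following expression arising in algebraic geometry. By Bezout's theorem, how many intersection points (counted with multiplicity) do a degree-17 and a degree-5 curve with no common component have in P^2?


Bezout's theorem states the intersection count equals the product of degrees.
Intersection count = 17 * 5 = 85

85


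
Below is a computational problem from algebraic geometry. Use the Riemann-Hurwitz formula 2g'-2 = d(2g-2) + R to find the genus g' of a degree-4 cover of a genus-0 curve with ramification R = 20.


Riemann-Hurwitz formula: 2g' - 2 = d(2g - 2) + R
Given: d = 4, g = 0, R = 20
2g' - 2 = 4*(2*0 - 2) + 20
2g' - 2 = 4*(-2) + 20
2g' - 2 = -8 + 20 = 12
2g' = 14
g' = 7

7


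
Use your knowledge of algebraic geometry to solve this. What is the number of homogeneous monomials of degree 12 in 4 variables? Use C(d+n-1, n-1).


The number of degree-12 monomials in 4 variables is C(d+n-1, n-1).
= C(12+4-1, 4-1) = C(15, 3)
= 455

455


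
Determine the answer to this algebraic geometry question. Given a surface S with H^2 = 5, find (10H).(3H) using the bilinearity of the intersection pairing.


Using bilinearity of the intersection pairing on a surface S:
(aH).(bH) = ab * (H.H)
We have H^2 = 5.
D.E = (10H).(3H) = 10*3*5
= 30*5
= 150

150


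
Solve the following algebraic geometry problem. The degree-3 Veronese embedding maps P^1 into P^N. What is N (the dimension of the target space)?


The Veronese embedding v_d: P^n -> P^N maps each point to all
degree-d monomials in n+1 homogeneous coordinates.
N = C(n+d, d) - 1
N = C(1+3, 3) - 1
N = C(4, 3) - 1
C(4, 3) = 4
N = 4 - 1 = 3

3


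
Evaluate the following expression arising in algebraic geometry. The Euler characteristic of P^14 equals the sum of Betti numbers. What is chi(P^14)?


The complex projective space P^14 has one cell in each even real dimension 0, 2, ..., 28.
The cohomology groups are H^{2k}(P^14) = Z for k = 0,...,14, and 0 otherwise.
Euler characteristic = sum of Betti numbers = 1 per even-dimensional cohomology group.
chi(P^14) = 14 + 1 = 15

15


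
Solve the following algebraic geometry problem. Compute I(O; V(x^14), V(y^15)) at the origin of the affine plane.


The intersection multiplicity of V(x^a) and V(y^b) at the origin is:
I(O; V(x^14), V(y^15)) = dim_k(k[x,y]/(x^14, y^15))
A basis for k[x,y]/(x^14, y^15) is the set of monomials x^i * y^j
where 0 <= i < 14 and 0 <= j < 15.
The number of such monomials is 14 * 15 = 210

210


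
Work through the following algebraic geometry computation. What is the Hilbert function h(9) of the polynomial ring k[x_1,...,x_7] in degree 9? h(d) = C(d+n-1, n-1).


The Hilbert function for the polynomial ring in 7 variables is:
h(d) = C(d+n-1, n-1)
h(9) = C(9+7-1, 7-1) = C(15, 6)
= 15! / (6! * 9!)
= 5005

5005


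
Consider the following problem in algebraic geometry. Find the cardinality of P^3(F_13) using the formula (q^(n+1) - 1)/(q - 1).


P^3(F_13) has (q^(n+1) - 1)/(q - 1) points.
= 13^3 + 13^2 + 13^1 + 13^0
= 2197 + 169 + 13 + 1
= 2380

2380


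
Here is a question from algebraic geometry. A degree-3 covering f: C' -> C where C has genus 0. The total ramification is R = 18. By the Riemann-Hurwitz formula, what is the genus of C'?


Riemann-Hurwitz formula: 2g' - 2 = d(2g - 2) + R
Given: d = 3, g = 0, R = 18
2g' - 2 = 3*(2*0 - 2) + 18
2g' - 2 = 3*(-2) + 18
2g' - 2 = -6 + 18 = 12
2g' = 14
g' = 7

7


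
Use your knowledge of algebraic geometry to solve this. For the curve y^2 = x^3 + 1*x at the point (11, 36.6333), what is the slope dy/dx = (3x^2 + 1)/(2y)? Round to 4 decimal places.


Using implicit differentiation of y^2 = x^3 + 1*x:
2y * dy/dx = 3x^2 + 1
dy/dx = (3x^2 + 1)/(2y)
Numerator: 3*11^2 + 1 = 364
Denominator: 2*36.6333 = 73.2666
dy/dx = 364/73.2666 = 4.9682

4.9682


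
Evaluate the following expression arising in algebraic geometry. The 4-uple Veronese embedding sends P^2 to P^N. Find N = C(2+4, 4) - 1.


The Veronese embedding v_d: P^n -> P^N maps each point to all
degree-d monomials in n+1 homogeneous coordinates.
N = C(n+d, d) - 1
N = C(2+4, 4) - 1
N = C(6, 4) - 1
C(6, 4) = 15
N = 15 - 1 = 14

14


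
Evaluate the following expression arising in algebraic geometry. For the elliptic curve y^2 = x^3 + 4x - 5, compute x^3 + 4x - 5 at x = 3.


Compute x^3 + 4x - 5 at x = 3:
x^3 = 3^3 = 27
4*x = 4*3 = 12
Sum: 27 + 12 - 5 = 34

34


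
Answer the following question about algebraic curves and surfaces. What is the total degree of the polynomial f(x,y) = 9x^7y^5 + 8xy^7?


Examine each term for its total degree (sum of exponents).
  Term '9x^7y^5' has total degree 7+5 = 12.
  Term '8xy^7' has total degree 1+7 = 8.
The maximum total degree among all terms is 12.

12


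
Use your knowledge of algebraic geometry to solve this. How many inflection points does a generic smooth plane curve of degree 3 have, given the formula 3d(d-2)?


For a general smooth plane curve C of degree d, the inflection points are
the intersection of C with its Hessian curve, which has degree 3(d-2).
By Bezout, the total intersection number is d * 3(d-2) = 3 * 3 = 9.
For a general curve every flex is ordinary, so each contributes
multiplicity 1 to C·Hess(C), and the number of distinct inflection
points is 3d(d-2).
Inflection points = 3*3*(3-2) = 3*3*1 = 9

9


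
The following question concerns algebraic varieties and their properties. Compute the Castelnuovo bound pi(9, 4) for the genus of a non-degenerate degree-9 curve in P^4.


Castelnuovo's bound: write d - 1 = m(r-1) + epsilon with 0 <= epsilon < r-1.
d - 1 = 9 - 1 = 8
r - 1 = 4 - 1 = 3
8 = 2*3 + 2, so m = 2, epsilon = 2
pi(d, r) = m(m-1)(r-1)/2 + m*epsilon
= 2*1*3/2 + 2*2
= 6/2 + 4
= 3 + 4 = 7

7


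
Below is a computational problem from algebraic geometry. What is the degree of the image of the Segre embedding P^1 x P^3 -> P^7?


The degree of the Segre variety P^1 x P^3 is C(m+n, m).
= C(4, 1)
= 4

4


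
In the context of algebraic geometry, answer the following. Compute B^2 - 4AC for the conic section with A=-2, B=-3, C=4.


The discriminant of a conic Ax^2 + Bxy + Cy^2 + ... = 0 is B^2 - 4AC.
B^2 = (-3)^2 = 9
4AC = 4*(-2)*4 = -32
Discriminant = 9 + 32 = 41

41
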